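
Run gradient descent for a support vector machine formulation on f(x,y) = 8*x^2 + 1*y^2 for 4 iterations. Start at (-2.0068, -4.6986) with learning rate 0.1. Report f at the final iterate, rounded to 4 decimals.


Gradient descent on f(x,y) = 8*x^2 + 1*y^2.
Starting point: (-2.0068, -4.6986), alpha = 0.1
Step 1: grad_x = 2*8*-2.0068 = -32.1088, grad_y = 2*1*-4.6986 = -9.3972
  x_1 = -2.0068 - 0.1*-32.1088 = 1.2041
  y_1 = -4.6986 - 0.1*-9.3972 = -3.7589
Step 2: grad_x = 2*8*1.2041 = 19.2653, grad_y = 2*1*-3.7589 = -7.5178
  x_2 = 1.2041 - 0.1*19.2653 = -0.7224
  y_2 = -3.7589 - 0.1*-7.5178 = -3.0071
Step 3: grad_x = 2*8*-0.7224 = -11.5592, grad_y = 2*1*-3.0071 = -6.0142
  x_3 = -0.7224 - 0.1*-11.5592 = 0.4335
  y_3 = -3.0071 - 0.1*-6.0142 = -2.4057
Step 4: grad_x = 2*8*0.4335 = 6.9355, grad_y = 2*1*-2.4057 = -4.8114
  x_4 = 0.4335 - 0.1*6.9355 = -0.2601
  y_4 = -2.4057 - 0.1*-4.8114 = -1.9245
f(-0.2601, -1.9245) = 8*(-0.2601)^2 + 1*(-1.9245)^2 = 4.245


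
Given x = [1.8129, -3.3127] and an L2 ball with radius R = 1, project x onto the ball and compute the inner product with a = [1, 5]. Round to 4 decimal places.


Step 1: Compute ||x|| (intermediates to 6 decimals).
||x|| = sqrt(1.8129^2 + (-3.3127)^2) = 3.776319
Step 2: Project.
Since ||x|| > R, scale = R/||x|| = 1/3.776319 = 0.264808, proj(x) = scale * x
proj(x) = [0.48007, -0.877229]
Step 3: Dot product.
a^T * proj(x) = 1*0.48007 + 5*(-0.877229) = -3.9061


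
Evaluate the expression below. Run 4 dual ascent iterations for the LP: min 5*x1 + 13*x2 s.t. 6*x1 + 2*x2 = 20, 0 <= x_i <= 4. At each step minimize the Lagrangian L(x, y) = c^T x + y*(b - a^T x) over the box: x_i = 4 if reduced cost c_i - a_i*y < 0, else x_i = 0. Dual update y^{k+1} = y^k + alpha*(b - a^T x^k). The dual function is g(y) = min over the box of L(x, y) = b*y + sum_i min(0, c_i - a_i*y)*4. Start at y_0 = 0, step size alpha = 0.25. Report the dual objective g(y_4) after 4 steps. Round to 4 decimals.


Dual ascent for LP: min 5*x1 + 13*x2, 6*x1 + 2*x2 = 20, 0 <= x_i <= 4
Step 1: y^k = 0.0, reduced costs: (5.0, 13.0)
  x^k = (0.0, 0.0), subgradient = b - a^T x = 20.0
  y^{k+1} = 0.0 + 0.25*20.0 = 5.0
Step 2: y^k = 5.0, reduced costs: (-25.0, 3.0)
  x^k = (4.0, 0.0), subgradient = b - a^T x = -4.0
  y^{k+1} = 5.0 + 0.25*-4.0 = 4.0
Step 3: y^k = 4.0, reduced costs: (-19.0, 5.0)
  x^k = (4.0, 0.0), subgradient = b - a^T x = -4.0
  y^{k+1} = 4.0 + 0.25*-4.0 = 3.0
Step 4: y^k = 3.0, reduced costs: (-13.0, 7.0)
  x^k = (4.0, 0.0), subgradient = b - a^T x = -4.0
  y^{k+1} = 3.0 + 0.25*-4.0 = 2.0
Dual objective at y_4 = 2.0: reduced costs (-7.0, 9.0), box minimizer x = (4.0, 0.0)
g(y_4) = b*y + (c1 - a1*y)*x1 + (c2 - a2*y)*x2 = 20*2.0 + (-7.0)*4.0 + 9.0*0.0 = 40.0 - 28.0 + 0.0 = 12.0


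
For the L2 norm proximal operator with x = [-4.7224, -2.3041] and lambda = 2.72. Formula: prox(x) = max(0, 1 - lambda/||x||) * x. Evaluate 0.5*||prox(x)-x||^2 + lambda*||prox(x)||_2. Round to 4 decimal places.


Step 1: Compute ||x||.
||x|| = 5.2545
Step 2: Compute scaling factor.
scale = max(0, 1 - 2.72/5.2545) = 0.4824
Step 3: prox(x) = [-2.2778, -1.1114]
||prox(x)|| = 2.5345
Step 4: Proximal objective.
0.5*||prox-x||^2 = 3.6992
lambda*||prox|| = 6.8938
Total = 10.5931


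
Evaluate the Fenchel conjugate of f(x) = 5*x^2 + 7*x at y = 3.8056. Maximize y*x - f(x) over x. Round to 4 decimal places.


f*(y) = sup_x {y*x - a*x^2 - b*x} = sup_x {(y-b)*x - a*x^2}
FOC: (y - b) - 2a*x = 0 => x* = (y - b)/(2a)
x* = (3.8056 - 7)/(2*5) = -0.3194
f*(3.8056) = (y-b)^2/(4a) = (3.8056 - 7)^2/(4*5)
= 10.2042/20 = 0.5102


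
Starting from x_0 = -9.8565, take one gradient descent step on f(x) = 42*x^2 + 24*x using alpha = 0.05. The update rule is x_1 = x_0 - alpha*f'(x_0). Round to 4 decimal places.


We compute the gradient at x_0 and apply the update.
f'(x) = 84*x + 24
f'(-9.8565) = 84*-9.8565 + 24 = -803.946
x_1 = -9.8565 - 0.05*-803.946 = 30.3408


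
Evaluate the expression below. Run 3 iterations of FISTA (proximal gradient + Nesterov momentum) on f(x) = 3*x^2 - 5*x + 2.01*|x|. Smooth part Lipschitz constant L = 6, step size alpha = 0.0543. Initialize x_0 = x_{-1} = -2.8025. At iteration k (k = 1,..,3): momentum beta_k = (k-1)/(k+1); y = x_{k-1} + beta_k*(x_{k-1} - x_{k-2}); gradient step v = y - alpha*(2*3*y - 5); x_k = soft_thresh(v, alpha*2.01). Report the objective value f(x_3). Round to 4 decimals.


FISTA on f(x) = 3*x^2 - 5*x + 2.01*|x|
L = 6, alpha = 0.0543
Iteration 1: beta = 0.0, y = -2.8025 + 0.0*(-2.8025 + 2.8025) = -2.8025
  grad(y) = -21.815, v = y - alpha*grad = -1.6179
  prox(v) = soft_thresh(-1.6179, 0.1091) = -1.5088
Iteration 2: beta = 0.3333, y = -1.5088 + 0.3333*(-1.5088 + 2.8025) = -1.0776
  grad(y) = -11.4654, v = y - alpha*grad = -0.455
  prox(v) = soft_thresh(-0.455, 0.1091) = -0.3459
Iteration 3: beta = 0.5, y = -0.3459 + 0.5*(-0.3459 + 1.5088) = 0.2356
  grad(y) = -3.5863, v = y - alpha*grad = 0.4304
  prox(v) = soft_thresh(0.4304, 0.1091) = 0.3212
f(x_3) = 3*0.3212^2 - 5*0.3212 + 2.01*|0.3212| = -0.6509


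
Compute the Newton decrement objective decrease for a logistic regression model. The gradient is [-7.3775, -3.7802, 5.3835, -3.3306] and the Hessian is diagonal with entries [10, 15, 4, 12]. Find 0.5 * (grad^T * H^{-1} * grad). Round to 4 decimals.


Step 1: H is diagonal, so H^(-1) * g = [-0.7378, -0.252, 1.3459, -0.2776].
Step 2: g^T H^(-1) g = sum_i g_i^2 / H_ii
  = (-7.3775)^2/10 + (-3.7802)^2/15 + (5.3835)^2/4 + (-3.3306)^2/12
  = 5.4428 + 0.9527 + 7.2455 + 0.9244 = 14.5653
Step 3: Objective decrease = 0.5 * g^T H^(-1) g = 7.2827


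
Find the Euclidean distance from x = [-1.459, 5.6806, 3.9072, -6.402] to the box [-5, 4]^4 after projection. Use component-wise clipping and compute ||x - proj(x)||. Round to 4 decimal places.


Project each component onto [-5, 4].
clip(-1.459) = -1.459, clip(5.6806) = 4.0, clip(3.9072) = 3.9072, clip(-6.402) = -5.0
Projection = [-1.459, 4.0, 3.9072, -5.0]
Squared diffs: [0.0, 2.8244, 0.0, 1.9656]
Distance = sqrt(4.79) = 2.1886


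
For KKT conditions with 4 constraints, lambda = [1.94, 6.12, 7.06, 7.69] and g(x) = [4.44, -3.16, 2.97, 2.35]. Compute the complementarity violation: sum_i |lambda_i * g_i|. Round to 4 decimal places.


KKT complementary slackness check:
lambda_1 * g_1 = 1.94 * 4.44 = 8.6136
lambda_2 * g_2 = 6.12 * -3.16 = -19.3392
lambda_3 * g_3 = 7.06 * 2.97 = 20.9682
lambda_4 * g_4 = 7.69 * 2.35 = 18.0715
Total violation = 8.6136 + 19.3392 + 20.9682 + 18.0715 = 66.9925


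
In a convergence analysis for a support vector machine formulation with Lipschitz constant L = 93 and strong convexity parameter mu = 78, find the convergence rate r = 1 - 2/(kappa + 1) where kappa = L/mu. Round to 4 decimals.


Step 1: Compute the condition number.
kappa = L/mu = 93/78 = 1.1923
Step 2: Compute the convergence rate.
r = 1 - 2/(kappa + 1) = 1 - 2*mu/(L + mu) = (L - mu)/(L + mu) = 15/171 = 0.0877


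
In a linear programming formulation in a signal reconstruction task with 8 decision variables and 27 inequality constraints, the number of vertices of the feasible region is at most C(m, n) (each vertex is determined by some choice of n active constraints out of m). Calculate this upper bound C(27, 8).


Each vertex corresponds to some choice of n active constraints out of m, so the number of vertices is at most C(m, n) = m! / (n!(m-n)!).
m = 27, n = 8
Numerator: 27 * 26 * 25 * 24 * 23 * 22 * 21 * 20
Denominator: 8! = 40320
C(27, 8) = 2220075


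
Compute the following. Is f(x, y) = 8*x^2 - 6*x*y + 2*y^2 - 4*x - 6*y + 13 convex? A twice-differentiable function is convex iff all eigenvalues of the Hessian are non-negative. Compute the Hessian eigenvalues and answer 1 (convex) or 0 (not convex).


The Hessian of f(x,y) = 8*x^2 - 6*x*y + 2*y^2 - 4*x - 6*y + 13 is:
H = [[16, -6], [-6, 4]]
Trace = 16 + 4 = 20
Determinant = 16*4 - (-6)^2 = 28
Discriminant = (20)^2 - 4*28 = 288.0
Eigenvalues: lambda_1 = 1.5147, lambda_2 = 18.4853
The function is convex.

1


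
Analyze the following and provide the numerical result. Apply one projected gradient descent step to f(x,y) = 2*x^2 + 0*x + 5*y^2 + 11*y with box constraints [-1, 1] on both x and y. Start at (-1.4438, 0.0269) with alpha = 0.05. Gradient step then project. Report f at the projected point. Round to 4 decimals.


Step 1: Compute gradient at (-1.4438, 0.0269).
grad_x = 2*2*-1.4438 + 0 = -5.7752
grad_y = 2*5*0.0269 + 11 = 11.269
Step 2: Gradient step.
x_raw = -1.4438 - 0.05*-5.7752 = -1.155
y_raw = 0.0269 - 0.05*11.269 = -0.5366
Step 3: Project onto [-1, 1].
x_proj = clip(-1.155) = -1.0
y_proj = clip(-0.5366) = -0.5366
Step 4: Evaluate f.
f(-1.0, -0.5366) = -2.4626


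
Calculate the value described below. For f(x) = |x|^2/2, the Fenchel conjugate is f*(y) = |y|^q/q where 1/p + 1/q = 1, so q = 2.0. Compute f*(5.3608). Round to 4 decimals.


The conjugate exponent q satisfies 1/p + 1/q = 1.
p = 2, so q = 2/(2 - 1) = 2.0
|y|^q = 5.3608^2.0 = 28.7382
f*(5.3608) = 28.7382 / 2.0 = 14.3691


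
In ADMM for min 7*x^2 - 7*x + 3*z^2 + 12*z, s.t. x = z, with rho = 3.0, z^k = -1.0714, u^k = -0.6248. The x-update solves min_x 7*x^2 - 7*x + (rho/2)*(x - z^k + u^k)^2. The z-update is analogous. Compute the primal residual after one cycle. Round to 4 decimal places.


ADMM iteration with rho = 3.0, z^k = -1.0714, u^k = -0.6248
Step 1: x-update.
Minimize 7*x^2 - 7*x + (3.0/2)*(x + 1.0714 - 0.6248)^2
FOC: (2*7 + 3.0)*x = 7 + 3.0*(-1.0714 + 0.6248)
x^{k+1} = 0.333
Step 2: z-update.
Minimize 3*z^2 + 12*z + (3.0/2)*(0.333 - z - 0.6248)^2
FOC: (2*3 + 3.0)*z = -12 + 3.0*(0.333 - 0.6248)
z^{k+1} = -1.4306
Step 3: u-update.
u^{k+1} = -0.6248 + 0.333 + 1.4306 = 1.1388
Step 4: Primal residual = |0.333 + 1.4306| = 1.7636


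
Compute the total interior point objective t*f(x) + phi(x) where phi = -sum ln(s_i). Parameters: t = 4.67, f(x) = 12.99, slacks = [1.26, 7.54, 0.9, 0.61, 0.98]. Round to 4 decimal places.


Step 1: Compute log-barrier.
ln values: [0.2311, 2.0202, -0.1054, -0.4943, -0.0202]
phi = -(0.2311 + 2.0202 - 0.1054 - 0.4943 - 0.0202) = -1.6315
Step 2: Compute augmented objective.
t*f(x) = 4.67*12.99 = 60.6633
Total = 60.6633 - 1.6315 = 59.0318


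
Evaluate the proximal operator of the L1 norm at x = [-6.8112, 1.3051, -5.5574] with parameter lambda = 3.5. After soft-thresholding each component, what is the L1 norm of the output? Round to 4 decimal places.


Soft-thresholding with lambda = 3.5:
prox(-6.8112) = sign(-6.8112)*max(|-6.8112| - 3.5, 0) = -3.3112
prox(1.3051) = sign(1.3051)*max(|1.3051| - 3.5, 0) = 0.0
prox(-5.5574) = sign(-5.5574)*max(|-5.5574| - 3.5, 0) = -2.0574
prox(x) = [-3.3112, 0.0, -2.0574]
||prox(x)||_1 = 3.3112 + 0.0 + 2.0574 = 5.3686


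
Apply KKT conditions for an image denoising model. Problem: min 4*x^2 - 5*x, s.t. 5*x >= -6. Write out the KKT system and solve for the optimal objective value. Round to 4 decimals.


Step 1: Try lambda = 0 (constraint inactive).
Stationarity: 2*4*x - 5 = 0
x* = 5/(2*4) = 0.625
Check constraint: 5*0.625 = 3.125 >= -6 -- satisfied.
Step 2: Compute optimal value.
f(x*) = 4*0.625^2 - 5*0.625 = -1.5625


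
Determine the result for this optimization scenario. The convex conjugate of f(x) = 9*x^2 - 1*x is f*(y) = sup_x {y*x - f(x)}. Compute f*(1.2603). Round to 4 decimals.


f*(y) = sup_x {y*x - a*x^2 - b*x} = sup_x {(y-b)*x - a*x^2}
FOC: (y - b) - 2a*x = 0 => x* = (y - b)/(2a)
x* = (1.2603 + 1)/(2*9) = 0.1256
f*(1.2603) = (y-b)^2/(4a) = (1.2603 + 1)^2/(4*9)
= 5.109/36 = 0.1419


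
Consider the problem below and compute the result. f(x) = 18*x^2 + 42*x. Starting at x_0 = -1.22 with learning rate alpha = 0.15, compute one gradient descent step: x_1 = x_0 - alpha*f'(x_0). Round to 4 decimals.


We compute the gradient at x_0 and apply the update.
f'(x) = 36*x + 42
f'(-1.22) = 36*-1.22 + 42 = -1.92
x_1 = -1.22 - 0.15*-1.92 = -0.932


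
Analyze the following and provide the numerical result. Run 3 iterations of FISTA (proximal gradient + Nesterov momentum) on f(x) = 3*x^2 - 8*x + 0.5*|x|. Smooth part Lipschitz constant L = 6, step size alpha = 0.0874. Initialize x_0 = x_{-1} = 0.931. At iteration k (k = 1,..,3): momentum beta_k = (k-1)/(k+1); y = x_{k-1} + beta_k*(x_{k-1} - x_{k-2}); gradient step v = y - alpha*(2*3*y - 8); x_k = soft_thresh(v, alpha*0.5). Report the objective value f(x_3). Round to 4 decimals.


FISTA on f(x) = 3*x^2 - 8*x + 0.5*|x|
L = 6, alpha = 0.0874
Iteration 1: beta = 0.0, y = 0.931 + 0.0*(0.931 - 0.931) = 0.931
  grad(y) = -2.414, v = y - alpha*grad = 1.142
  prox(v) = soft_thresh(1.142, 0.0437) = 1.0983
Iteration 2: beta = 0.3333, y = 1.0983 + 0.3333*(1.0983 - 0.931) = 1.154
  grad(y) = -1.0757, v = y - alpha*grad = 1.2481
  prox(v) = soft_thresh(1.2481, 0.0437) = 1.2044
Iteration 3: beta = 0.5, y = 1.2044 + 0.5*(1.2044 - 1.0983) = 1.2574
  grad(y) = -0.4556, v = y - alpha*grad = 1.2972
  prox(v) = soft_thresh(1.2972, 0.0437) = 1.2535
f(x_3) = 3*1.2535^2 - 8*1.2535 + 0.5*|1.2535| = -4.6875


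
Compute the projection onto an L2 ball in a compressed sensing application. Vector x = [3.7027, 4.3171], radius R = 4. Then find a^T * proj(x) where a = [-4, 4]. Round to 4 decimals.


Step 1: Compute ||x|| (intermediates to 6 decimals).
||x|| = sqrt(3.7027^2 + 4.3171^2) = 5.687472
Step 2: Project.
Since ||x|| > R, scale = R/||x|| = 4/5.687472 = 0.7033, proj(x) = scale * x
proj(x) = [2.604109, 3.036216]
Step 3: Dot product.
a^T * proj(x) = -4*2.604109 + 4*3.036216 = 1.7284


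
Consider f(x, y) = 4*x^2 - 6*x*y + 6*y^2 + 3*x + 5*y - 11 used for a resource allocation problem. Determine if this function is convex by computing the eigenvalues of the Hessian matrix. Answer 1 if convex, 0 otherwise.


The Hessian of f(x,y) = 4*x^2 - 6*x*y + 6*y^2 + 3*x + 5*y - 11 is:
H = [[8, -6], [-6, 12]]
Trace = 8 + 12 = 20
Determinant = 8*12 - (-6)^2 = 60
Discriminant = (20)^2 - 4*60 = 160.0
Eigenvalues: lambda_1 = 3.6754, lambda_2 = 16.3246
The function is convex.

1


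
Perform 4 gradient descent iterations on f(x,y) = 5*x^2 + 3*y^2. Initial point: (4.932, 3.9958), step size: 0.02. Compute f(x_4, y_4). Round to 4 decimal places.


Gradient descent on f(x,y) = 5*x^2 + 3*y^2.
Starting point: (4.932, 3.9958), alpha = 0.02
Step 1: grad_x = 2*5*4.932 = 49.32, grad_y = 2*3*3.9958 = 23.9748
  x_1 = 4.932 - 0.02*49.32 = 3.9456
  y_1 = 3.9958 - 0.02*23.9748 = 3.5163
Step 2: grad_x = 2*5*3.9456 = 39.456, grad_y = 2*3*3.5163 = 21.0978
  x_2 = 3.9456 - 0.02*39.456 = 3.1565
  y_2 = 3.5163 - 0.02*21.0978 = 3.0943
Step 3: grad_x = 2*5*3.1565 = 31.5648, grad_y = 2*3*3.0943 = 18.5661
  x_3 = 3.1565 - 0.02*31.5648 = 2.5252
  y_3 = 3.0943 - 0.02*18.5661 = 2.723
Step 4: grad_x = 2*5*2.5252 = 25.2518, grad_y = 2*3*2.723 = 16.3382
  x_4 = 2.5252 - 0.02*25.2518 = 2.0201
  y_4 = 2.723 - 0.02*16.3382 = 2.3963
f(2.0201, 2.3963) = 5*2.0201^2 + 3*2.3963^2 = 37.6312


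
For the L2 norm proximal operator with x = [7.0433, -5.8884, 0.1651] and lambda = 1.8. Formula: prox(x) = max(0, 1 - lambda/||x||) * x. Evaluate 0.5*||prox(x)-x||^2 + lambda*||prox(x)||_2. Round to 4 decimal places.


Step 1: Compute ||x||.
||x|| = 9.182
Step 2: Compute scaling factor.
scale = max(0, 1 - 1.8/9.182) = 0.804
Step 3: prox(x) = [5.6626, -4.7341, 0.1327]
||prox(x)|| = 7.382
Step 4: Proximal objective.
0.5*||prox-x||^2 = 1.62
lambda*||prox|| = 13.2876
Total = 14.9075


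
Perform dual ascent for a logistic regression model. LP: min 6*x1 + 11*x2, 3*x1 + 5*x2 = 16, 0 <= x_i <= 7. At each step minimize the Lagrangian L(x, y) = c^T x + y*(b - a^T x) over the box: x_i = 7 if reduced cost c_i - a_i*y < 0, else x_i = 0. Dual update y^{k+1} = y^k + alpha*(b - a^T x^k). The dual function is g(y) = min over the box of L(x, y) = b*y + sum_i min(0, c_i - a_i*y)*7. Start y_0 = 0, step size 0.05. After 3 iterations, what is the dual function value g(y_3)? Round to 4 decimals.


Dual ascent for LP: min 6*x1 + 11*x2, 3*x1 + 5*x2 = 16, 0 <= x_i <= 7
Step 1: y^k = 0.0, reduced costs: (6.0, 11.0)
  x^k = (0.0, 0.0), subgradient = b - a^T x = 16.0
  y^{k+1} = 0.0 + 0.05*16.0 = 0.8
Step 2: y^k = 0.8, reduced costs: (3.6, 7.0)
  x^k = (0.0, 0.0), subgradient = b - a^T x = 16.0
  y^{k+1} = 0.8 + 0.05*16.0 = 1.6
Step 3: y^k = 1.6, reduced costs: (1.2, 3.0)
  x^k = (0.0, 0.0), subgradient = b - a^T x = 16.0
  y^{k+1} = 1.6 + 0.05*16.0 = 2.4
Dual objective at y_3 = 2.4: reduced costs (-1.2, -1.0), box minimizer x = (7.0, 7.0)
g(y_3) = b*y + (c1 - a1*y)*x1 + (c2 - a2*y)*x2 = 16*2.4 + (-1.2)*7.0 + (-1.0)*7.0 = 38.4 - 8.4 - 7.0 = 23.0


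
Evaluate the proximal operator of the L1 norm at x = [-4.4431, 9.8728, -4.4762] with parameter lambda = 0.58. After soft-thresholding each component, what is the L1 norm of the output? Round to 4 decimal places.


Soft-thresholding with lambda = 0.58:
prox(-4.4431) = sign(-4.4431)*max(|-4.4431| - 0.58, 0) = -3.8631
prox(9.8728) = sign(9.8728)*max(|9.8728| - 0.58, 0) = 9.2928
prox(-4.4762) = sign(-4.4762)*max(|-4.4762| - 0.58, 0) = -3.8962
prox(x) = [-3.8631, 9.2928, -3.8962]
||prox(x)||_1 = 3.8631 + 9.2928 + 3.8962 = 17.0521


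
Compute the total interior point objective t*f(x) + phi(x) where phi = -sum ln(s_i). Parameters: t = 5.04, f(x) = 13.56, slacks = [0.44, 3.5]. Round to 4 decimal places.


Step 1: Compute log-barrier.
ln values: [-0.821, 1.2528]
phi = -(-0.821 + 1.2528) = -0.4318
Step 2: Compute augmented objective.
t*f(x) = 5.04*13.56 = 68.3424
Total = 68.3424 - 0.4318 = 67.9106


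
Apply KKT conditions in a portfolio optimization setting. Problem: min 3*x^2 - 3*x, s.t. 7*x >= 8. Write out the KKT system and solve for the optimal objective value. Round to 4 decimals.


Step 1: Try lambda = 0 (constraint inactive).
x_unc = 3/(2*3) = 0.5
Check: 7*0.5 = 3.5 < 8 -- violated!
Step 2: Constraint must be active: 7*x = 8
x* = 8/7 = 1.1429 (rounded; the exact value 8/7 is used below)
lambda = (2*3*(8/7) - 3)/7 = 0.551
Step 3: Compute optimal value.
f(x*) = 3*(8/7)^2 - 3*(8/7) = 0.4898


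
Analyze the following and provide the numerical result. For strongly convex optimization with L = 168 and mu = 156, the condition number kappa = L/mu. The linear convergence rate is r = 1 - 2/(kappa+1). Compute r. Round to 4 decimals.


Step 1: Compute the condition number.
kappa = L/mu = 168/156 = 1.0769
Step 2: Compute the convergence rate.
r = 1 - 2/(kappa + 1) = 1 - 2*mu/(L + mu) = (L - mu)/(L + mu) = 12/324 = 0.037


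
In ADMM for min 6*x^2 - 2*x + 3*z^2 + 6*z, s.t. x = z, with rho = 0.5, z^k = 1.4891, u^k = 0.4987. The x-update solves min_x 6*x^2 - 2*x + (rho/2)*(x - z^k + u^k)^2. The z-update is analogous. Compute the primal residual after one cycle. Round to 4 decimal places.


ADMM iteration with rho = 0.5, z^k = 1.4891, u^k = 0.4987
Step 1: x-update.
Minimize 6*x^2 - 2*x + (0.5/2)*(x - 1.4891 + 0.4987)^2
FOC: (2*6 + 0.5)*x = 2 + 0.5*(1.4891 - 0.4987)
x^{k+1} = 0.1996
Step 2: z-update.
Minimize 3*z^2 + 6*z + (0.5/2)*(0.1996 - z + 0.4987)^2
FOC: (2*3 + 0.5)*z = -6 + 0.5*(0.1996 + 0.4987)
z^{k+1} = -0.8694
Step 3: u-update.
u^{k+1} = 0.4987 + 0.1996 + 0.8694 = 1.5677
Step 4: Primal residual = |0.1996 + 0.8694| = 1.069


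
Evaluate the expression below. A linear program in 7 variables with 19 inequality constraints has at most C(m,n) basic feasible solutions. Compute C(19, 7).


Each vertex corresponds to some choice of n active constraints out of m, so the number of vertices is at most C(m, n) = m! / (n!(m-n)!).
m = 19, n = 7
Numerator: 19 * 18 * 17 * 16 * 15 * 14 * 13
Denominator: 7! = 5040
C(19, 7) = 50388


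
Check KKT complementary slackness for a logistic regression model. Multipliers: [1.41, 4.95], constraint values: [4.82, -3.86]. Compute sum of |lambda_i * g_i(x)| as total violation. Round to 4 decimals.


KKT complementary slackness check:
lambda_1 * g_1 = 1.41 * 4.82 = 6.7962
lambda_2 * g_2 = 4.95 * -3.86 = -19.107
Total violation = 6.7962 + 19.107 = 25.9032


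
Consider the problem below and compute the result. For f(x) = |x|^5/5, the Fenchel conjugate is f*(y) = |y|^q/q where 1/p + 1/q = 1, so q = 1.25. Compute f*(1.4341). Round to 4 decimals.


The conjugate exponent q satisfies 1/p + 1/q = 1.
p = 5, so q = 5/(5 - 1) = 1.25
|y|^q = 1.4341^1.25 = 1.5694
f*(1.4341) = 1.5694 / 1.25 = 1.2555


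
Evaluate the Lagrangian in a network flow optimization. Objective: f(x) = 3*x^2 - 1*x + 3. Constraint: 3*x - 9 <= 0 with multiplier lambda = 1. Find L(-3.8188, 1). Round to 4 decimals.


Step 1: Evaluate f(x).
f(-3.8188) = 3*(-3.8188)^2 - 1*(-3.8188) + 3 = 50.5685
Step 2: Evaluate g(x).
g(-3.8188) = 3*-3.8188 - 9 = -20.4564
Step 3: Compute Lagrangian.
L = 50.5685 + 1*-20.4564 = 30.1121


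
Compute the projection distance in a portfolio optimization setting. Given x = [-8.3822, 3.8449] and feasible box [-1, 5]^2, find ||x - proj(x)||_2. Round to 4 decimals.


Project each component onto [-1, 5].
clip(-8.3822) = -1.0, clip(3.8449) = 3.8449
Projection = [-1.0, 3.8449]
Squared diffs: [54.4969, 0.0]
Distance = sqrt(54.4969) = 7.3822


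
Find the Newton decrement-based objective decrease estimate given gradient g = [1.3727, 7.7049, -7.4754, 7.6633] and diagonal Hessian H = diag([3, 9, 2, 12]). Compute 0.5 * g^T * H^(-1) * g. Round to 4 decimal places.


Step 1: H is diagonal, so H^(-1) * g = [0.4576, 0.8561, -3.7377, 0.6386].
Step 2: g^T H^(-1) g = sum_i g_i^2 / H_ii
  = (1.3727)^2/3 + (7.7049)^2/9 + (-7.4754)^2/2 + (7.6633)^2/12
  = 0.6281 + 6.5962 + 27.9408 + 4.8938 = 40.0589
Step 3: Objective decrease = 0.5 * g^T H^(-1) g = 20.0295


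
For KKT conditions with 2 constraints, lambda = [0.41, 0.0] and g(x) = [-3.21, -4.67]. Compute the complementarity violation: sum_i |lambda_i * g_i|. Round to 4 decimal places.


KKT complementary slackness check:
lambda_1 * g_1 = 0.41 * -3.21 = -1.3161
lambda_2 * g_2 = 0.0 * -4.67 = -0.0
Total violation = 1.3161 + 0.0 = 1.3161


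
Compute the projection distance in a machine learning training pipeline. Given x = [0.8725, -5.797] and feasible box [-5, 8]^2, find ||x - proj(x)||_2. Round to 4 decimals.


Project each component onto [-5, 8].
clip(0.8725) = 0.8725, clip(-5.797) = -5.0
Projection = [0.8725, -5.0]
Squared diffs: [0.0, 0.6352]
Distance = sqrt(0.6352) = 0.797


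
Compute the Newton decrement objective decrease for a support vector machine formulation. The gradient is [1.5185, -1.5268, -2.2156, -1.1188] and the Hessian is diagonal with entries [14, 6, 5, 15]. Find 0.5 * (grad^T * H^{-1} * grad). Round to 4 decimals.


Step 1: H is diagonal, so H^(-1) * g = [0.1085, -0.2545, -0.4431, -0.0746].
Step 2: g^T H^(-1) g = sum_i g_i^2 / H_ii
  = (1.5185)^2/14 + (-1.5268)^2/6 + (-2.2156)^2/5 + (-1.1188)^2/15
  = 0.1647 + 0.3885 + 0.9818 + 0.0834 = 1.6184
Step 3: Objective decrease = 0.5 * g^T H^(-1) g = 0.8092


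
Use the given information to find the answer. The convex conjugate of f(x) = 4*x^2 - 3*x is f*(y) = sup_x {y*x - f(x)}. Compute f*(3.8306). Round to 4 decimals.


f*(y) = sup_x {y*x - a*x^2 - b*x} = sup_x {(y-b)*x - a*x^2}
FOC: (y - b) - 2a*x = 0 => x* = (y - b)/(2a)
x* = (3.8306 + 3)/(2*4) = 0.8538
f*(3.8306) = (y-b)^2/(4a) = (3.8306 + 3)^2/(4*4)
= 46.6571/16 = 2.9161


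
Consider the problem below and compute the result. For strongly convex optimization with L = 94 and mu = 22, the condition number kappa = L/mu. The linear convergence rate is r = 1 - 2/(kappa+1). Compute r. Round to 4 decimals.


Step 1: Compute the condition number.
kappa = L/mu = 94/22 = 4.2727
Step 2: Compute the convergence rate.
r = 1 - 2/(kappa + 1) = 1 - 2*mu/(L + mu) = (L - mu)/(L + mu) = 72/116 = 0.6207


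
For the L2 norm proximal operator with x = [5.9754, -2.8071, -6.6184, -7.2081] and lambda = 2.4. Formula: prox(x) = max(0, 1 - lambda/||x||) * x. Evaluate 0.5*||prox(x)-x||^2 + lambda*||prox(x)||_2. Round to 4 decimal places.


Step 1: Compute ||x||.
||x|| = 11.8045
Step 2: Compute scaling factor.
scale = max(0, 1 - 2.4/11.8045) = 0.7967
Step 3: prox(x) = [4.7605, -2.2364, -5.2728, -5.7426]
||prox(x)|| = 9.4045
Step 4: Proximal objective.
0.5*||prox-x||^2 = 2.88
lambda*||prox|| = 22.5708
Total = 25.4507


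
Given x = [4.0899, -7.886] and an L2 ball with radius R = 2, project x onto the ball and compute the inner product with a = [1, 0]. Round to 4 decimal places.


Step 1: Compute ||x|| (intermediates to 6 decimals).
||x|| = sqrt(4.0899^2 + (-7.886)^2) = 8.883483
Step 2: Project.
Since ||x|| > R, scale = R/||x|| = 2/8.883483 = 0.225137, proj(x) = scale * x
proj(x) = [0.920788, -1.77543]
Step 3: Dot product.
a^T * proj(x) = 1*0.920788 + 0*(-1.77543) = 0.9208


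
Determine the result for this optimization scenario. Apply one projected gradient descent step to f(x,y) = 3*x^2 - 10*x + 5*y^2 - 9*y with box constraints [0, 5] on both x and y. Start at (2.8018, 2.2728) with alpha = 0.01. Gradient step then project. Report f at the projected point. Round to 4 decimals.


Step 1: Compute gradient at (2.8018, 2.2728).
grad_x = 2*3*2.8018 - 10 = 6.8108
grad_y = 2*5*2.2728 - 9 = 13.728
Step 2: Gradient step.
x_raw = 2.8018 - 0.01*6.8108 = 2.7337
y_raw = 2.2728 - 0.01*13.728 = 2.1355
Step 3: Project onto [0, 5].
x_proj = clip(2.7337) = 2.7337
y_proj = clip(2.1355) = 2.1355
Step 4: Evaluate f.
f(2.7337, 2.1355) = -1.3352


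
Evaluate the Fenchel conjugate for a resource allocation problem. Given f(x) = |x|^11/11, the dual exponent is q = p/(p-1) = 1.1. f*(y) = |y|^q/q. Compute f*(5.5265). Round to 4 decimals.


The conjugate exponent q satisfies 1/p + 1/q = 1.
p = 11, so q = 11/(11 - 1) = 1.1
|y|^q = 5.5265^1.1 = 6.5568
f*(5.5265) = 6.5568 / 1.1 = 5.9608


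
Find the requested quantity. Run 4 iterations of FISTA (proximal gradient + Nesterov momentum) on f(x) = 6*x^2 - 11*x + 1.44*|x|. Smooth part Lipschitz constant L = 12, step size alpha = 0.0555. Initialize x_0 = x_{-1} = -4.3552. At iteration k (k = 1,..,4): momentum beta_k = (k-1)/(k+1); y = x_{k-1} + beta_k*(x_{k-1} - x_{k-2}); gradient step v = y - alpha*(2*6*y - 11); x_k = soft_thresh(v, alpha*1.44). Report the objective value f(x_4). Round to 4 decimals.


FISTA on f(x) = 6*x^2 - 11*x + 1.44*|x|
L = 12, alpha = 0.0555
Iteration 1: beta = 0.0, y = -4.3552 + 0.0*(-4.3552 + 4.3552) = -4.3552
  grad(y) = -63.2624, v = y - alpha*grad = -0.8441
  prox(v) = soft_thresh(-0.8441, 0.0799) = -0.7642
Iteration 2: beta = 0.3333, y = -0.7642 + 0.3333*(-0.7642 + 4.3552) = 0.4328
  grad(y) = -5.8067, v = y - alpha*grad = 0.755
  prox(v) = soft_thresh(0.755, 0.0799) = 0.6751
Iteration 3: beta = 0.5, y = 0.6751 + 0.5*(0.6751 + 0.7642) = 1.3948
  grad(y) = 5.7376, v = y - alpha*grad = 1.0764
  prox(v) = soft_thresh(1.0764, 0.0799) = 0.9964
Iteration 4: beta = 0.6, y = 0.9964 + 0.6*(0.9964 - 0.6751) = 1.1892
  grad(y) = 3.2708, v = y - alpha*grad = 1.0077
  prox(v) = soft_thresh(1.0077, 0.0799) = 0.9278
f(x_4) = 6*0.9278^2 - 11*0.9278 + 1.44*|0.9278| = -3.7049


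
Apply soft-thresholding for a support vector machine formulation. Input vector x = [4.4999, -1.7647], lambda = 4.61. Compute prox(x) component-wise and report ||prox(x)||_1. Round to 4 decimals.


Soft-thresholding with lambda = 4.61:
prox(4.4999) = sign(4.4999)*max(|4.4999| - 4.61, 0) = 0.0
prox(-1.7647) = sign(-1.7647)*max(|-1.7647| - 4.61, 0) = 0.0
prox(x) = [0.0, 0.0]
||prox(x)||_1 = 0.0 + 0.0 = 0.0


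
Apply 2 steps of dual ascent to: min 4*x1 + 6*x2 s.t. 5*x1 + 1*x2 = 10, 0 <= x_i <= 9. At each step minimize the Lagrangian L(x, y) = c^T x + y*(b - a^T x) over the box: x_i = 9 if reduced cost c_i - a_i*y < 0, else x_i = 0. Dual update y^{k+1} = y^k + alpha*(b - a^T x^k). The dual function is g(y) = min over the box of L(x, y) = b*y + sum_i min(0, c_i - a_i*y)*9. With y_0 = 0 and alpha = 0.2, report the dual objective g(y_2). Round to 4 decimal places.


Dual ascent for LP: min 4*x1 + 6*x2, 5*x1 + 1*x2 = 10, 0 <= x_i <= 9
Step 1: y^k = 0.0, reduced costs: (4.0, 6.0)
  x^k = (0.0, 0.0), subgradient = b - a^T x = 10.0
  y^{k+1} = 0.0 + 0.2*10.0 = 2.0
Step 2: y^k = 2.0, reduced costs: (-6.0, 4.0)
  x^k = (9.0, 0.0), subgradient = b - a^T x = -35.0
  y^{k+1} = 2.0 + 0.2*-35.0 = -5.0
Dual objective at y_2 = -5.0: reduced costs (29.0, 11.0), box minimizer x = (0.0, 0.0)
g(y_2) = b*y + (c1 - a1*y)*x1 + (c2 - a2*y)*x2 = 10*(-5.0) + 29.0*0.0 + 11.0*0.0 = -50.0 + 0.0 + 0.0 = -50.0


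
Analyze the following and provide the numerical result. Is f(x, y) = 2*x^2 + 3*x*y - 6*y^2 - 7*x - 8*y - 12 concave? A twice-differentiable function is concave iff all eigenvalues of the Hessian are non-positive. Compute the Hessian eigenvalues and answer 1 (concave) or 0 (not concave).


The Hessian of f(x,y) = 2*x^2 + 3*x*y - 6*y^2 - 7*x - 8*y - 12 is:
H = [[4, 3], [3, -12]]
Trace = 4 - 12 = -8
Determinant = 4*-12 - (3)^2 = -57
Discriminant = (-8)^2 - 4*-57 = 292.0
Eigenvalues: lambda_1 = -12.544, lambda_2 = 4.544
The function is not concave.

0


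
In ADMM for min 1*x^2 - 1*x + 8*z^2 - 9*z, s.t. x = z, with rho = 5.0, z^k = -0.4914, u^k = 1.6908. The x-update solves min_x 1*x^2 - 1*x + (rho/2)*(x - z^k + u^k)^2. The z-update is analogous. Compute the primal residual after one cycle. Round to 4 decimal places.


ADMM iteration with rho = 5.0, z^k = -0.4914, u^k = 1.6908
Step 1: x-update.
Minimize 1*x^2 - 1*x + (5.0/2)*(x + 0.4914 + 1.6908)^2
FOC: (2*1 + 5.0)*x = 1 + 5.0*(-0.4914 - 1.6908)
x^{k+1} = -1.4159
Step 2: z-update.
Minimize 8*z^2 - 9*z + (5.0/2)*(-1.4159 - z + 1.6908)^2
FOC: (2*8 + 5.0)*z = 9 + 5.0*(-1.4159 + 1.6908)
z^{k+1} = 0.494
Step 3: u-update.
u^{k+1} = 1.6908 - 1.4159 - 0.494 = -0.2191
Step 4: Primal residual = |-1.4159 - 0.494| = 1.9099


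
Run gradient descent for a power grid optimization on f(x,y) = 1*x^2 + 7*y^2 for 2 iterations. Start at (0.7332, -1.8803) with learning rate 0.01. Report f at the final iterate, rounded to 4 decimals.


Gradient descent on f(x,y) = 1*x^2 + 7*y^2.
Starting point: (0.7332, -1.8803), alpha = 0.01
Step 1: grad_x = 2*1*0.7332 = 1.4664, grad_y = 2*7*-1.8803 = -26.3242
  x_1 = 0.7332 - 0.01*1.4664 = 0.7185
  y_1 = -1.8803 - 0.01*-26.3242 = -1.6171
Step 2: grad_x = 2*1*0.7185 = 1.4371, grad_y = 2*7*-1.6171 = -22.6388
  x_2 = 0.7185 - 0.01*1.4371 = 0.7042
  y_2 = -1.6171 - 0.01*-22.6388 = -1.3907
f(0.7042, -1.3907) = 1*0.7042^2 + 7*(-1.3907)^2 = 14.0336


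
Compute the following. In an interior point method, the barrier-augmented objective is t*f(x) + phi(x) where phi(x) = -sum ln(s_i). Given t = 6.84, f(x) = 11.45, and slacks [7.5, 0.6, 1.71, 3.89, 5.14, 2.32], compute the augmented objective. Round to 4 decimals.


Step 1: Compute log-barrier.
ln values: [2.0149, -0.5108, 0.5365, 1.3584, 1.6371, 0.8416]
phi = -(2.0149 - 0.5108 + 0.5365 + 1.3584 + 1.6371 + 0.8416) = -5.8776
Step 2: Compute augmented objective.
t*f(x) = 6.84*11.45 = 78.318
Total = 78.318 - 5.8776 = 72.4404


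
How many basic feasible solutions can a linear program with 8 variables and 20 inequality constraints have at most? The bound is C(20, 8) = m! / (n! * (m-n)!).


Each vertex corresponds to some choice of n active constraints out of m, so the number of vertices is at most C(m, n) = m! / (n!(m-n)!).
m = 20, n = 8
Numerator: 20 * 19 * 18 * 17 * 16 * 15 * 14 * 13
Denominator: 8! = 40320
C(20, 8) = 125970


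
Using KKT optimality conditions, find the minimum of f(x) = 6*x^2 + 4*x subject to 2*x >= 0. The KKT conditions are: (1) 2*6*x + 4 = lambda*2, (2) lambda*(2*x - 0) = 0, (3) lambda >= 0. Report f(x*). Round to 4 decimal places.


Step 1: Try lambda = 0 (constraint inactive).
x_unc = -4/(2*6) = -0.3333
Check: 2*-0.3333 = -0.6666 < 0 -- violated!
Step 2: Constraint must be active: 2*x = 0
x* = 0/2 = 0.0
lambda = (2*6*0.0 + 4)/2 = 2.0
Step 3: Compute optimal value.
f(x*) = 6*0.0^2 + 4*0.0 = 0.0


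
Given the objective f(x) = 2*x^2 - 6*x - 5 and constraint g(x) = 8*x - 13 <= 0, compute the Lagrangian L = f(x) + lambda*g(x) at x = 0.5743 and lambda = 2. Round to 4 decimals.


Step 1: Evaluate f(x).
f(0.5743) = 2*0.5743^2 - 6*0.5743 - 5 = -7.7862
Step 2: Evaluate g(x).
g(0.5743) = 8*0.5743 - 13 = -8.4056
Step 3: Compute Lagrangian.
L = -7.7862 + 2*-8.4056 = -24.5974


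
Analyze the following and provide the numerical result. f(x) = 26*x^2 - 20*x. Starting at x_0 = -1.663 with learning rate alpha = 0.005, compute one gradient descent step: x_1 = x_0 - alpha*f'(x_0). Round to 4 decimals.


We compute the gradient at x_0 and apply the update.
f'(x) = 52*x - 20
f'(-1.663) = 52*-1.663 - 20 = -106.476
x_1 = -1.663 - 0.005*-106.476 = -1.1306


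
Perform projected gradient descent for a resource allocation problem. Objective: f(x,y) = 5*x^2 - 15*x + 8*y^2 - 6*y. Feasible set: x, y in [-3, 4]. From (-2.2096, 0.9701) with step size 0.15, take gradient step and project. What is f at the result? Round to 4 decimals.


Step 1: Compute gradient at (-2.2096, 0.9701).
grad_x = 2*5*-2.2096 - 15 = -37.096
grad_y = 2*8*0.9701 - 6 = 9.5216
Step 2: Gradient step.
x_raw = -2.2096 - 0.15*-37.096 = 3.3548
y_raw = 0.9701 - 0.15*9.5216 = -0.4581
Step 3: Project onto [-3, 4].
x_proj = clip(3.3548) = 3.3548
y_proj = clip(-0.4581) = -0.4581
Step 4: Evaluate f.
f(3.3548, -0.4581) = 10.3794


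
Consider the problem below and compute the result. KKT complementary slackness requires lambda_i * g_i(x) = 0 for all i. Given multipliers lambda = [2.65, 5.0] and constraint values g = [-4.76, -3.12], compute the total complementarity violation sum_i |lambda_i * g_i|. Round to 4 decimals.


KKT complementary slackness check:
lambda_1 * g_1 = 2.65 * -4.76 = -12.614
lambda_2 * g_2 = 5.0 * -3.12 = -15.6
Total violation = 12.614 + 15.6 = 28.214


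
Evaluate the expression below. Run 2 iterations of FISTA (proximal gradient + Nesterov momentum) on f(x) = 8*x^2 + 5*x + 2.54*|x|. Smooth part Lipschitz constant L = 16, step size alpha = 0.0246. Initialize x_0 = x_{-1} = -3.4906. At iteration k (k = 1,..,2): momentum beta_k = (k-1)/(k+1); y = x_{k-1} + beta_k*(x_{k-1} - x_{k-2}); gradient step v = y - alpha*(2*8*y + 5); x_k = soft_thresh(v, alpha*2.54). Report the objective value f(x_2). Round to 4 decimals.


FISTA on f(x) = 8*x^2 + 5*x + 2.54*|x|
L = 16, alpha = 0.0246
Iteration 1: beta = 0.0, y = -3.4906 + 0.0*(-3.4906 + 3.4906) = -3.4906
  grad(y) = -50.8496, v = y - alpha*grad = -2.2397
  prox(v) = soft_thresh(-2.2397, 0.0625) = -2.1772
Iteration 2: beta = 0.3333, y = -2.1772 + 0.3333*(-2.1772 + 3.4906) = -1.7394
  grad(y) = -22.8307, v = y - alpha*grad = -1.1778
  prox(v) = soft_thresh(-1.1778, 0.0625) = -1.1153
f(x_2) = 8*(-1.1153)^2 + 5*(-1.1153) + 2.54*|-1.1153| = 7.2075


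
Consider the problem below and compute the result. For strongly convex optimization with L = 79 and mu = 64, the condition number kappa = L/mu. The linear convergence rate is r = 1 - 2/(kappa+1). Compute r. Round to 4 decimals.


Step 1: Compute the condition number.
kappa = L/mu = 79/64 = 1.2344
Step 2: Compute the convergence rate.
r = 1 - 2/(kappa + 1) = 1 - 2*mu/(L + mu) = (L - mu)/(L + mu) = 15/143 = 0.1049


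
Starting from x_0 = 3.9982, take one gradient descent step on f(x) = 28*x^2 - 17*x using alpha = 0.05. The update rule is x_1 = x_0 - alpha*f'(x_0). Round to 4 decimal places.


We compute the gradient at x_0 and apply the update.
f'(x) = 56*x - 17
f'(3.9982) = 56*3.9982 - 17 = 206.8992
x_1 = 3.9982 - 0.05*206.8992 = -6.3468


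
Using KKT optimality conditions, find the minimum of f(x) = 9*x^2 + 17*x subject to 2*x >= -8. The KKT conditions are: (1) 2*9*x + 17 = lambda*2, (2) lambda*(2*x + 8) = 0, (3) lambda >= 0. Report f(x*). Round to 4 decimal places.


Step 1: Try lambda = 0 (constraint inactive).
Stationarity: 2*9*x + 17 = 0
x* = -17/(2*9) = -17/18 = -0.9444 (rounded; the exact value -17/18 is used below)
Check constraint: 2*-0.9444 = -1.8888 >= -8 -- satisfied.
Step 2: Compute optimal value.
f(x*) = 9*(-17/18)^2 + 17*(-17/18) = -8.0278


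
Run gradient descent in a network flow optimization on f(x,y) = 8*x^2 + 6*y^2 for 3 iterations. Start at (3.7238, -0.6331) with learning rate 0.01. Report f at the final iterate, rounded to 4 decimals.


Gradient descent on f(x,y) = 8*x^2 + 6*y^2.
Starting point: (3.7238, -0.6331), alpha = 0.01
Step 1: grad_x = 2*8*3.7238 = 59.5808, grad_y = 2*6*-0.6331 = -7.5972
  x_1 = 3.7238 - 0.01*59.5808 = 3.128
  y_1 = -0.6331 - 0.01*-7.5972 = -0.5571
Step 2: grad_x = 2*8*3.128 = 50.0479, grad_y = 2*6*-0.5571 = -6.6855
  x_2 = 3.128 - 0.01*50.0479 = 2.6275
  y_2 = -0.5571 - 0.01*-6.6855 = -0.4903
Step 3: grad_x = 2*8*2.6275 = 42.0402, grad_y = 2*6*-0.4903 = -5.8833
  x_3 = 2.6275 - 0.01*42.0402 = 2.2071
  y_3 = -0.4903 - 0.01*-5.8833 = -0.4314
f(2.2071, -0.4314) = 8*2.2071^2 + 6*(-0.4314)^2 = 40.0876


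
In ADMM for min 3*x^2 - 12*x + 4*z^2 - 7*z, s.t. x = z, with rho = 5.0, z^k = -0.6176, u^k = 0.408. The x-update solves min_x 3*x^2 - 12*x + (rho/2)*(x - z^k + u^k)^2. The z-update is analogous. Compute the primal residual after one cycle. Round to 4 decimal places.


ADMM iteration with rho = 5.0, z^k = -0.6176, u^k = 0.408
Step 1: x-update.
Minimize 3*x^2 - 12*x + (5.0/2)*(x + 0.6176 + 0.408)^2
FOC: (2*3 + 5.0)*x = 12 + 5.0*(-0.6176 - 0.408)
x^{k+1} = 0.6247
Step 2: z-update.
Minimize 4*z^2 - 7*z + (5.0/2)*(0.6247 - z + 0.408)^2
FOC: (2*4 + 5.0)*z = 7 + 5.0*(0.6247 + 0.408)
z^{k+1} = 0.9357
Step 3: u-update.
u^{k+1} = 0.408 + 0.6247 - 0.9357 = 0.0971
Step 4: Primal residual = |0.6247 - 0.9357| = 0.3109


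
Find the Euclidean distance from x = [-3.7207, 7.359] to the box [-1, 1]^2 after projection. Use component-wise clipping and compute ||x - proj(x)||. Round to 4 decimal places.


Project each component onto [-1, 1].
clip(-3.7207) = -1.0, clip(7.359) = 1.0
Projection = [-1.0, 1.0]
Squared diffs: [7.4022, 40.4369]
Distance = sqrt(47.8391) = 6.9166


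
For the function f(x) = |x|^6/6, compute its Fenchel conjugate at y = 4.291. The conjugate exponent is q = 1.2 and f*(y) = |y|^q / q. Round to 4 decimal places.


The conjugate exponent q satisfies 1/p + 1/q = 1.
p = 6, so q = 6/(6 - 1) = 1.2
|y|^q = 4.291^1.2 = 5.7421
f*(4.291) = 5.7421 / 1.2 = 4.7851


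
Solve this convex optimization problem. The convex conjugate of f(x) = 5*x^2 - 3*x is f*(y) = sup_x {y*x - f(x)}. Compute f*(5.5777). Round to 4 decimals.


f*(y) = sup_x {y*x - a*x^2 - b*x} = sup_x {(y-b)*x - a*x^2}
FOC: (y - b) - 2a*x = 0 => x* = (y - b)/(2a)
x* = (5.5777 + 3)/(2*5) = 0.8578
f*(5.5777) = (y-b)^2/(4a) = (5.5777 + 3)^2/(4*5)
= 73.5769/20 = 3.6788


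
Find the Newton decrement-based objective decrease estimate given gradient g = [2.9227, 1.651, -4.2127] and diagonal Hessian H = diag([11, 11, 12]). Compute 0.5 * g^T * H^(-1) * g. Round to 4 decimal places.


Step 1: H is diagonal, so H^(-1) * g = [0.2657, 0.1501, -0.3511].
Step 2: g^T H^(-1) g = sum_i g_i^2 / H_ii
  = (2.9227)^2/11 + (1.651)^2/11 + (-4.2127)^2/12
  = 0.7766 + 0.2478 + 1.4789 = 2.5033
Step 3: Objective decrease = 0.5 * g^T H^(-1) g = 1.2516


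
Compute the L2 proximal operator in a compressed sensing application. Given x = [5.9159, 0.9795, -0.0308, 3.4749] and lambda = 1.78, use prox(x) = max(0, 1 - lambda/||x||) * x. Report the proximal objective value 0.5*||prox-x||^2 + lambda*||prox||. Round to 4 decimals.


Step 1: Compute ||x||.
||x|| = 6.9306
Step 2: Compute scaling factor.
scale = max(0, 1 - 1.78/6.9306) = 0.7432
Step 3: prox(x) = [4.3965, 0.7279, -0.0229, 2.5824]
||prox(x)|| = 5.1506
Step 4: Proximal objective.
0.5*||prox-x||^2 = 1.5842
lambda*||prox|| = 9.1681
Total = 10.7523


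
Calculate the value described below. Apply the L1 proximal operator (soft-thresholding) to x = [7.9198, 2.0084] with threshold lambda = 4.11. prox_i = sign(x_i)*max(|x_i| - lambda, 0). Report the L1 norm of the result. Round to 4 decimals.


Soft-thresholding with lambda = 4.11:
prox(7.9198) = sign(7.9198)*max(|7.9198| - 4.11, 0) = 3.8098
prox(2.0084) = sign(2.0084)*max(|2.0084| - 4.11, 0) = 0.0
prox(x) = [3.8098, 0.0]
||prox(x)||_1 = 3.8098 + 0.0 = 3.8098


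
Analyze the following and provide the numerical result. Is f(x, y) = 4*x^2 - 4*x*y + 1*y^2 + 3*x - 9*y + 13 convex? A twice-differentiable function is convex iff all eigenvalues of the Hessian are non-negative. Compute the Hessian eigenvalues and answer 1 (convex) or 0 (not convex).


The Hessian of f(x,y) = 4*x^2 - 4*x*y + 1*y^2 + 3*x - 9*y + 13 is:
H = [[8, -4], [-4, 2]]
Trace = 8 + 2 = 10
Determinant = 8*2 - (-4)^2 = 0
Discriminant = (10)^2 - 4*0 = 100.0
Eigenvalues: lambda_1 = 0.0, lambda_2 = 10.0
The function is convex.

1
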